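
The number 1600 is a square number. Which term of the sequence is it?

40

We need n² = 1600, so n = √1600 = 40.
Check: 40² = 1600. ✓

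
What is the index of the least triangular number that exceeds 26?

Solve n(n+1)/2 > 26 for integer n.
The largest n with value ≤ 26 is 6 (since 21 ≤ 26 < 28), so the first above is n = 7, value 28.

7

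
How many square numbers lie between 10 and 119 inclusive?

The n-th square number is n².
Smallest index with value ≥ 10: n = 4 (giving 16).
Largest index with value ≤ 119: n = 10 (giving 100).
Indices 4 through 10: 7 terms.

7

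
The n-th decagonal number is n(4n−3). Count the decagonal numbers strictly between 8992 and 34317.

The n-th decagonal number is n(4n−3).
Smallest index with value > 8992: n = 48 (giving 9072).
Largest index with value < 34317: n = 92 (giving 33580).
Indices 48 through 92: 45 terms.

45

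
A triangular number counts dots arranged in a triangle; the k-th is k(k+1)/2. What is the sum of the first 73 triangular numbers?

Σ i(i+1)/2 = (Σi² + Σi) / 2 over i = 1..73.
Σi = 2701 and Σi² = 132349.
(1·132349 + 1·2701) / 2 = 135050/2 = 67525.

67525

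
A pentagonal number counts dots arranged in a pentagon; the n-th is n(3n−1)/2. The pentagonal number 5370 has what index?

60

Set n(3n−1)/2 = 5370, giving 3n² − n − 10740 = 0.
So n = (1 + 359) / 6 = 360/6 = 60.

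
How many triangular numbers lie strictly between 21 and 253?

15

The n-th triangular number is n(n+1)/2.
Smallest index with value > 21: n = 7 (giving 28).
Largest index with value < 253: n = 21 (giving 231).
Indices 7 through 21: 15 terms.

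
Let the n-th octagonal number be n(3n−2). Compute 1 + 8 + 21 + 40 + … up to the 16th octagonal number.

Σ i(3i−2) = 3Σi² − 2Σi over i = 1..16.
Σi = 136 and Σi² = 1496.
3·1496 − 2·136 = 4216.

4216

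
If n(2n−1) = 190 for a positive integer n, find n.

Set n(2n−1) = 190, giving 2n² − n − 190 = 0.
The discriminant is 1 + 8·190 = 1521, and √1521 = 39.
So n = (1 + 39) / 4 = 40/4 = 10.

10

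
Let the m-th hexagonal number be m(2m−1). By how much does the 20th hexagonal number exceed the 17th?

219

20·(2·20 − 1) = 780 and 17·(2·17 − 1) = 561.
Difference: 780 − 561 = 219.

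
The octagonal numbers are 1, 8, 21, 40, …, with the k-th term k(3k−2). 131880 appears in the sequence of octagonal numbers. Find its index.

Set n(3n−2) = 131880, giving 3n² − 2n − 131880 = 0.
The discriminant is 4 + 12·131880 = 1582564, and √1582564 = 1258.
So n = (2 + 1258) / 6 = 1260/6 = 210.

210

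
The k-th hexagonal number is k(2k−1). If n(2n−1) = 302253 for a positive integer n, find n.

389

Set n(2n−1) = 302253, giving 2n² − n − 302253 = 0.
The discriminant is 1 + 8·302253 = 2418025, and √2418025 = 1555.
So n = (1 + 1555) / 4 = 1556/4 = 389.
Check: 389·(2·389 − 1) = 302253. ✓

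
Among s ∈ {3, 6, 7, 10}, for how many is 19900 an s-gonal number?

s = 3: P(3, 199) = 19900. ✓
s = 6: P(6, 100) = 19900. ✓
s = 7: P(7, 89) = 19669 and P(7, 90) = 20115; 19900 is not s-gonal.
s = 10: P(10, 70) = 19390 and P(10, 71) = 19951; 19900 is not s-gonal.
Hits: s ∈ {3, 6} → 2.

2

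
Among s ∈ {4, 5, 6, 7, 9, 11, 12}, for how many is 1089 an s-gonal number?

2

s = 4: P(4, 33) = 1089. ✓
s = 5: P(5, 27) = 1080 and P(5, 28) = 1162; 1089 is not s-gonal.
s = 6: P(6, 23) = 1035 and P(6, 24) = 1128; 1089 is not s-gonal.
s = 7: P(7, 21) = 1071 and P(7, 22) = 1177; 1089 is not s-gonal.
s = 9: P(9, 18) = 1089. ✓
s = 11: P(11, 15) = 960 and P(11, 16) = 1096; 1089 is not s-gonal.
s = 12: P(12, 15) = 1065 and P(12, 16) = 1216; 1089 is not s-gonal.
Hits: s ∈ {4, 9} → 2.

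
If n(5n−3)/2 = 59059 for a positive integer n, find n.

Set n(5n−3)/2 = 59059, giving 5n² − 3n − 118118 = 0.
The discriminant is 9 + 40·59059 = 2362369, and √2362369 = 1537.
So n = (3 + 1537) / 10 = 1540/10 = 154.

154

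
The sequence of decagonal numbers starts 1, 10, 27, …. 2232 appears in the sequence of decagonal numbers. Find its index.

24

Set n(4n−3) = 2232, giving 4n² − 3n − 2232 = 0.
The discriminant is 9 + 16·2232 = 35721, and √35721 = 189.
So n = (3 + 189) / 8 = 192/8 = 24.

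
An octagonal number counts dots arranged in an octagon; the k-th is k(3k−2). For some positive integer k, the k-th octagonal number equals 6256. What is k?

46

Set n(3n−2) = 6256, giving 3n² − 2n − 6256 = 0.
The discriminant is 4 + 12·6256 = 75076, and √75076 = 274.
So n = (2 + 274) / 6 = 276/6 = 46.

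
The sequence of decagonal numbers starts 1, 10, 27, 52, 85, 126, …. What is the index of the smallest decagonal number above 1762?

22

Solve n(4n−3) > 1762 for integer n.
The largest n with value ≤ 1762 is 21 (since 1701 ≤ 1762 < 1870), so the first above is n = 22, value 1870.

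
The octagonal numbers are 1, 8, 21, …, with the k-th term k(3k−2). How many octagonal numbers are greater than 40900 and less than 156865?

111

The n-th octagonal number is n(3n−2).
Smallest index with value > 40900: n = 118 (giving 41536).
Largest index with value < 156865: n = 228 (giving 155496).
Indices 118 through 228: 111 terms.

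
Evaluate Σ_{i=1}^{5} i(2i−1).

95

Σ i(2i−1) = 2Σi² − Σi over i = 1..5.
Σi = 15 and Σi² = 55.
2·55 − 1·15 = 95.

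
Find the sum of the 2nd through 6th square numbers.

90

Σ_{i=2}^{6} i² = 91 − 1 = 90.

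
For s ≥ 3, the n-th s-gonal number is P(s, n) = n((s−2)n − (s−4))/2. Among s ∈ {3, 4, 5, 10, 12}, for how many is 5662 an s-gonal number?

1

s = 3: P(3, 105) = 5565 and P(3, 106) = 5671; 5662 is not s-gonal.
s = 4: P(4, 75) = 5625 and P(4, 76) = 5776; 5662 is not s-gonal.
s = 5: P(5, 61) = 5551 and P(5, 62) = 5735; 5662 is not s-gonal.
s = 10: P(10, 38) = 5662. ✓
s = 12: P(12, 34) = 5644 and P(12, 35) = 5985; 5662 is not s-gonal.
Hits: s ∈ {10} → 1.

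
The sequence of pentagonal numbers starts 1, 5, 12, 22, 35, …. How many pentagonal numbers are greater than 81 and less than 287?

The n-th pentagonal number is n(3n−1)/2.
Smallest index with value > 81: n = 8 (giving 92).
Largest index with value < 287: n = 13 (giving 247).
Indices 8 through 13: 6 terms.

6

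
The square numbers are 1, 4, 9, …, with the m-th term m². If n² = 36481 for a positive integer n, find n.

191

We need n² = 36481, so n = √36481 = 191.
Check: 191² = 36481. ✓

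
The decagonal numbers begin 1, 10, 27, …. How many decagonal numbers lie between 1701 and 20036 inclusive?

The n-th decagonal number is n(4n−3).
Smallest index with value ≥ 1701: n = 21 (giving 1701).
Largest index with value ≤ 20036: n = 71 (giving 19951).
Indices 21 through 71: 51 terms.

51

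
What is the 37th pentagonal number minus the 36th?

Consecutive pentagonal numbers differ by 3n − 2: here 3·37 − 2 = 109.

109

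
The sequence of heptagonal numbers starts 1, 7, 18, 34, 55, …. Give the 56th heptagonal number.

7756

56·(5·56 − 3)/2 = 56·277/2 = 7756.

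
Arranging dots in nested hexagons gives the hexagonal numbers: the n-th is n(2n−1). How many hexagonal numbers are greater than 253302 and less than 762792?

261

The n-th hexagonal number is n(2n−1).
Smallest index with value > 253302: n = 357 (giving 254541).
Largest index with value < 762792: n = 617 (giving 760761).
Indices 357 through 617: 261 terms.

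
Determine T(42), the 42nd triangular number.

The 42nd triangular number is n(n+1)/2 with n = 42.
42·43/2 = 1806/2 = 903.

903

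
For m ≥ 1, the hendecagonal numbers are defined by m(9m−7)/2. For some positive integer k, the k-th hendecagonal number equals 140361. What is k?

Set n(9n−7)/2 = 140361, giving 9n² − 7n − 280722 = 0.
The discriminant is 49 + 72·140361 = 10106041, and √10106041 = 3179.
So n = (7 + 3179) / 18 = 3186/18 = 177.

177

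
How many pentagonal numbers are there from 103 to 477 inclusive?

The n-th pentagonal number is n(3n−1)/2.
Smallest index with value ≥ 103: n = 9 (giving 117).
Largest index with value ≤ 477: n = 18 (giving 477).
Indices 9 through 18: 10 terms.

10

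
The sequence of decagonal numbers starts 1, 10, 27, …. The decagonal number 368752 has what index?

304

Set n(4n−3) = 368752, giving 4n² − 3n − 368752 = 0.
So n = (3 + 2429) / 8 = 2432/8 = 304.
Check: 304·(4·304 − 3) = 368752. ✓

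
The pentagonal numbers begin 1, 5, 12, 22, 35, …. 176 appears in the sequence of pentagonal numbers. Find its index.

11

Set n(3n−1)/2 = 176, giving 3n² − n − 352 = 0.
So n = (1 + 65) / 6 = 66/6 = 11.
Check: 11·(3·11 − 1)/2 = 176. ✓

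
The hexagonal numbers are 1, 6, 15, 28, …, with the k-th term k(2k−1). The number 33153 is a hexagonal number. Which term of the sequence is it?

129

Set n(2n−1) = 33153, giving 2n² − n − 33153 = 0.
The discriminant is 1 + 8·33153 = 265225, and √265225 = 515.
So n = (1 + 515) / 4 = 516/4 = 129.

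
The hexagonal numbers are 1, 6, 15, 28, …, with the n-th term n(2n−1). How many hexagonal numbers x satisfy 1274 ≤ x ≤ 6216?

31

The n-th hexagonal number is n(2n−1).
Smallest index with value ≥ 1274: n = 26 (giving 1326).
Largest index with value ≤ 6216: n = 56 (giving 6216).
Indices 26 through 56: 31 terms.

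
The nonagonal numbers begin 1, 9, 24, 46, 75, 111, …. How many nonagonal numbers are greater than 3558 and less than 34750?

67

The n-th nonagonal number is n(7n−5)/2.
Smallest index with value > 3558: n = 33 (giving 3729).
Largest index with value < 34750: n = 99 (giving 34056).
Indices 33 through 99: 67 terms.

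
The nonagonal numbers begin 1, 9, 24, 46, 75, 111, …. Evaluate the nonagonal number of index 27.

The 27th nonagonal number is n(7n−5)/2 with n = 27.
27·(7·27 − 5)/2 = 27·184/2 = 27·92 = 2484.

2484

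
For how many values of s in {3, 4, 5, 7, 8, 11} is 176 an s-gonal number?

s = 3: P(3, 18) = 171 and P(3, 19) = 190; 176 is not s-gonal.
s = 4: P(4, 13) = 169 and P(4, 14) = 196; 176 is not s-gonal.
s = 5: P(5, 11) = 176. ✓
s = 7: P(7, 8) = 148 and P(7, 9) = 189; 176 is not s-gonal.
s = 8: P(8, 8) = 176. ✓
s = 11: P(11, 6) = 141 and P(11, 7) = 196; 176 is not s-gonal.
Hits: s ∈ {5, 8} → 2.

2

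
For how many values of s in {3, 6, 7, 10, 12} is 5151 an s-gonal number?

2

s = 3: P(3, 101) = 5151. ✓
s = 6: P(6, 51) = 5151. ✓
s = 7: P(7, 45) = 4995 and P(7, 46) = 5221; 5151 is not s-gonal.
s = 10: P(10, 36) = 5076 and P(10, 37) = 5365; 5151 is not s-gonal.
s = 12: P(12, 32) = 4992 and P(12, 33) = 5313; 5151 is not s-gonal.
Hits: s ∈ {3, 6} → 2.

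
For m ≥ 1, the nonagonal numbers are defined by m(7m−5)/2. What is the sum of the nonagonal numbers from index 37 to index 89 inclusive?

Σ i(7i−5)/2 = (7Σi² − 5Σi) / 2 over i = 37..89.
Σi = 4005 − 666 = 3339 and Σi² = 238965 − 16206 = 222759.
(7·222759 − 5·3339) / 2 = 1542618/2 = 771309.

771309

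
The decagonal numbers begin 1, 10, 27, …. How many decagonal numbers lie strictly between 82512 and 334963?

145

The n-th decagonal number is n(4n−3).
Smallest index with value > 82512: n = 145 (giving 83665).
Largest index with value < 334963: n = 289 (giving 333217).
Indices 145 through 289: 145 terms.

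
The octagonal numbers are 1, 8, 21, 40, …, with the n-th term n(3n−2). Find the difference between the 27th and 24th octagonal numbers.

453

27·(3·27 − 2) = 2133 and 24·(3·24 − 2) = 1680.
Difference: 2133 − 1680 = 453.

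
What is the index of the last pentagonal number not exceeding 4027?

Solve n(3n−1)/2 ≤ 4027 for integer n.
n = 51 gives 3876 ≤ 4027, while n = 52 gives 4030 > 4027; so the answer is index 51.

51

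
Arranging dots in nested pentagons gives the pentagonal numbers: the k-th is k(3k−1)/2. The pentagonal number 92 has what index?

Set n(3n−1)/2 = 92, giving 3n² − n − 184 = 0.
The discriminant is 1 + 24·92 = 2209, and √2209 = 47.
So n = (1 + 47) / 6 = 48/6 = 8.

8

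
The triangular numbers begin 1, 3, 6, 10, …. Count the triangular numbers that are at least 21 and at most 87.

The n-th triangular number is n(n+1)/2.
Smallest index with value ≥ 21: n = 6 (giving 21).
Largest index with value ≤ 87: n = 12 (giving 78).
Indices 6 through 12: 7 terms.

7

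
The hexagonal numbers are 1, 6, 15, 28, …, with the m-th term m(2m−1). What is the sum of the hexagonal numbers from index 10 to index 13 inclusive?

1022

Σ i(2i−1) = 2Σi² − Σi over i = 10..13.
Σi = 91 − 45 = 46 and Σi² = 819 − 285 = 534.
2·534 − 1·46 = 1022.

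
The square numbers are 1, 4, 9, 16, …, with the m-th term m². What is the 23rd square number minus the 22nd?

n² − (n−1)² = 2n − 1, so 23² − 22² = 2·23 − 1 = 45.

45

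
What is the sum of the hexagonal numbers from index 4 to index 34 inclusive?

26753

Σ i(2i−1) = 2Σi² − Σi over i = 4..34.
Σi = 595 − 6 = 589 and Σi² = 13685 − 14 = 13671.
2·13671 − 1·589 = 26753.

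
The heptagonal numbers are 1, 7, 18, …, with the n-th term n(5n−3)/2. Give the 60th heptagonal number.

8910

60·(5·60 − 3)/2 = 60·297/2 = 8910.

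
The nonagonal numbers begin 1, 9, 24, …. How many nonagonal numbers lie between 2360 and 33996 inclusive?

The n-th nonagonal number is n(7n−5)/2.
Smallest index with value ≥ 2360: n = 27 (giving 2484).
Largest index with value ≤ 33996: n = 98 (giving 33369).
Indices 27 through 98: 72 terms.

72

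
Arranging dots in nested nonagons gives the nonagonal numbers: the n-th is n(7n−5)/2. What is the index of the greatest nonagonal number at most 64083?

135

Solve n(7n−5)/2 ≤ 64083 for integer n.
n = 135 gives 63450 ≤ 64083, while n = 136 gives 64396 > 64083; so the answer is index 135.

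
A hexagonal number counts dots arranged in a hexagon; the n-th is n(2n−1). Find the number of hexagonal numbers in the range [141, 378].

6

The n-th hexagonal number is n(2n−1).
Smallest index with value ≥ 141: n = 9 (giving 153).
Largest index with value ≤ 378: n = 14 (giving 378).
Indices 9 through 14: 6 terms.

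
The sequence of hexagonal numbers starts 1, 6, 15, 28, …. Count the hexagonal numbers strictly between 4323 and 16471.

The n-th hexagonal number is n(2n−1).
Smallest index with value > 4323: n = 47 (giving 4371).
Largest index with value < 16471: n = 90 (giving 16110).
Indices 47 through 90: 44 terms.

44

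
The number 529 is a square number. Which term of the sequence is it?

23

We need n² = 529, so n = √529 = 23.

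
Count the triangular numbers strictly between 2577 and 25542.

154

The n-th triangular number is n(n+1)/2.
Smallest index with value > 2577: n = 72 (giving 2628).
Largest index with value < 25542: n = 225 (giving 25425).
Indices 72 through 225: 154 terms.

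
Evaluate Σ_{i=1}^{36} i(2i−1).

31746

Σ i(2i−1) = 2Σi² − Σi over i = 1..36.
Σi = 666 and Σi² = 16206.
2·16206 − 1·666 = 31746.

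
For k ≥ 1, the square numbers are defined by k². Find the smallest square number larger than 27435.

Solve n² > 27435 for integer n.
The largest n with value ≤ 27435 is 165 (since 27225 ≤ 27435 < 27556), so the first above is n = 166, value 27556.

27556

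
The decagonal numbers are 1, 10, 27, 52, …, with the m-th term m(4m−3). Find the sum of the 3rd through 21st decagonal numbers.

Σ i(4i−3) = 4Σi² − 3Σi over i = 3..21.
Σi = 231 − 3 = 228 and Σi² = 3311 − 5 = 3306.
4·3306 − 3·228 = 12540.

12540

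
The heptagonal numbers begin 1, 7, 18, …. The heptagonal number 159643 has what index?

Set n(5n−3)/2 = 159643, giving 5n² − 3n − 319286 = 0.
So n = (3 + 2527) / 10 = 2530/10 = 253.
Check: 253·(5·253 − 3)/2 = 159643. ✓

253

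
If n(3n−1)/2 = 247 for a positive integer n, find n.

13

Set n(3n−1)/2 = 247, giving 3n² − n − 494 = 0.
The discriminant is 1 + 24·247 = 5929, and √5929 = 77.
So n = (1 + 77) / 6 = 78/6 = 13.
Check: 13·(3·13 − 1)/2 = 247. ✓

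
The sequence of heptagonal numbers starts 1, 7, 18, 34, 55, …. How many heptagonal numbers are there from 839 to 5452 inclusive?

29

The n-th heptagonal number is n(5n−3)/2.
Smallest index with value ≥ 839: n = 19 (giving 874).
Largest index with value ≤ 5452: n = 47 (giving 5452).
Indices 19 through 47: 29 terms.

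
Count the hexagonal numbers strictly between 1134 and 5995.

The n-th hexagonal number is n(2n−1).
Smallest index with value > 1134: n = 25 (giving 1225).
Largest index with value < 5995: n = 54 (giving 5778).
Indices 25 through 54: 30 terms.

30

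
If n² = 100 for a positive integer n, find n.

10

We need n² = 100, so n = √100 = 10.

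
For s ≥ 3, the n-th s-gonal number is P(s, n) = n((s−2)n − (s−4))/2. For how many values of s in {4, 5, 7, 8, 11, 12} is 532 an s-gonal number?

s = 4: P(4, 23) = 529 and P(4, 24) = 576; 532 is not s-gonal.
s = 5: P(5, 19) = 532. ✓
s = 7: P(7, 14) = 469 and P(7, 15) = 540; 532 is not s-gonal.
s = 8: P(8, 13) = 481 and P(8, 14) = 560; 532 is not s-gonal.
s = 11: P(11, 11) = 506 and P(11, 12) = 606; 532 is not s-gonal.
s = 12: P(12, 10) = 460 and P(12, 11) = 561; 532 is not s-gonal.
Hits: s ∈ {5} → 1.

1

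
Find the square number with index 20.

The 20th square number is n² with n = 20.
20² = 400.

400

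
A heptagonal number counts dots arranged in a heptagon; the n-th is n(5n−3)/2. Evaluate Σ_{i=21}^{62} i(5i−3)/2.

193648

Σ i(5i−3)/2 = (5Σi² − 3Σi) / 2 over i = 21..62.
Σi = 1953 − 210 = 1743 and Σi² = 81375 − 2870 = 78505.
(5·78505 − 3·1743) / 2 = 387296/2 = 193648.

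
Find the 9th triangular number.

The 9th triangular number is n(n+1)/2 with n = 9.
9·10/2 = 90/2 = 45.

45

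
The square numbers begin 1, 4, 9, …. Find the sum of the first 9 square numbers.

Σ_{i=1}^{9} i² = 9·10·19/6 = 285.

285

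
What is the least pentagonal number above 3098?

3151

Solve n(3n−1)/2 > 3098 for integer n.
The largest n with value ≤ 3098 is 45 (since 3015 ≤ 3098 < 3151), so the first above is n = 46, value 3151.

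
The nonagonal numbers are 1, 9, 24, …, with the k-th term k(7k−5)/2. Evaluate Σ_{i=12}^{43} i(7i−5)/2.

Σ i(7i−5)/2 = (7Σi² − 5Σi) / 2 over i = 12..43.
Σi = 946 − 66 = 880 and Σi² = 27434 − 506 = 26928.
(7·26928 − 5·880) / 2 = 184096/2 = 92048.

92048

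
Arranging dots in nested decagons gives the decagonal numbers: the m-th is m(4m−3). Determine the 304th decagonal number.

368752

The 304th decagonal number is n(4n−3) with n = 304.
304·(4·304 − 3) = 304·1213 = 368752.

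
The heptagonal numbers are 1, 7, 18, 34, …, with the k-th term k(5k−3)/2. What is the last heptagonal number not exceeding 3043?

Solve n(5n−3)/2 ≤ 3043 for integer n.
n = 35 gives 3010 ≤ 3043, while n = 36 gives 3186 > 3043; so the answer is 3010.

3010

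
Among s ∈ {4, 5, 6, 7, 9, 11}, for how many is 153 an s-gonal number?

1

s = 4: P(4, 12) = 144 and P(4, 13) = 169; 153 is not s-gonal.
s = 5: P(5, 10) = 145 and P(5, 11) = 176; 153 is not s-gonal.
s = 6: P(6, 9) = 153. ✓
s = 7: P(7, 8) = 148 and P(7, 9) = 189; 153 is not s-gonal.
s = 9: P(9, 6) = 111 and P(9, 7) = 154; 153 is not s-gonal.
s = 11: P(11, 6) = 141 and P(11, 7) = 196; 153 is not s-gonal.
Hits: s ∈ {6} → 1.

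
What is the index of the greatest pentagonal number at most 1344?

Solve n(3n−1)/2 ≤ 1344 for integer n.
n = 30 gives 1335 ≤ 1344, while n = 31 gives 1426 > 1344; so the answer is index 30.

30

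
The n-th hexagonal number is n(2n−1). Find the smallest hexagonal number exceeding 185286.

185745

Solve n(2n−1) > 185286 for integer n.
The largest n with value ≤ 185286 is 304 (since 184528 ≤ 185286 < 185745), so the first above is n = 305, value 185745.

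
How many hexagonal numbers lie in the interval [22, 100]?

4

The n-th hexagonal number is n(2n−1).
Smallest index with value ≥ 22: n = 4 (giving 28).
Largest index with value ≤ 100: n = 7 (giving 91).
Indices 4 through 7: 4 terms.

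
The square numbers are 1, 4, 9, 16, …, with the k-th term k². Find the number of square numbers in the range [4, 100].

9

The n-th square number is n².
Smallest index with value ≥ 4: n = 2 (giving 4).
Largest index with value ≤ 100: n = 10 (giving 100).
Indices 2 through 10: 9 terms.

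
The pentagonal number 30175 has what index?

142

Set n(3n−1)/2 = 30175, giving 3n² − n − 60350 = 0.
The discriminant is 1 + 24·30175 = 724201, and √724201 = 851.
So n = (1 + 851) / 6 = 852/6 = 142.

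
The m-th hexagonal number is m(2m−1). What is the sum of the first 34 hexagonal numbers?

Σ i(2i−1) = 2Σi² − Σi over i = 1..34.
Σi = 595 and Σi² = 13685.
2·13685 − 1·595 = 26775.

26775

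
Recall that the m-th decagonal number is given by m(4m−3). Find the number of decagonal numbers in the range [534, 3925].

The n-th decagonal number is n(4n−3).
Smallest index with value ≥ 534: n = 12 (giving 540).
Largest index with value ≤ 3925: n = 31 (giving 3751).
Indices 12 through 31: 20 terms.

20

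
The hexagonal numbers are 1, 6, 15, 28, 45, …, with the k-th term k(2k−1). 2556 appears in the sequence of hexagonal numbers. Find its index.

36

Set n(2n−1) = 2556, giving 2n² − n − 2556 = 0.
The discriminant is 1 + 8·2556 = 20449, and √20449 = 143.
So n = (1 + 143) / 4 = 144/4 = 36.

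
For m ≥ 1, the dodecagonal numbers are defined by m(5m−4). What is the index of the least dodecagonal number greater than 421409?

291

Solve n(5n−4) > 421409 for integer n.
The largest n with value ≤ 421409 is 290 (since 419340 ≤ 421409 < 422241), so the first above is n = 291, value 422241.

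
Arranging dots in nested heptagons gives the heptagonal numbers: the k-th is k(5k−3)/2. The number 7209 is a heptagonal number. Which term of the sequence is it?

54

Set n(5n−3)/2 = 7209, giving 5n² − 3n − 14418 = 0.
The discriminant is 9 + 40·7209 = 288369, and √288369 = 537.
So n = (3 + 537) / 10 = 540/10 = 54.
Check: 54·(5·54 − 3)/2 = 7209. ✓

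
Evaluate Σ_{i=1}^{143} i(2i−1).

1959672

Σ i(2i−1) = 2Σi² − Σi over i = 1..143.
Σi = 10296 and Σi² = 984984.
2·984984 − 1·10296 = 1959672.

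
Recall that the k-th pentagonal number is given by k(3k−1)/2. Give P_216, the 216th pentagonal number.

216·(3·216 − 1)/2 = 216·647/2 = 69876.

69876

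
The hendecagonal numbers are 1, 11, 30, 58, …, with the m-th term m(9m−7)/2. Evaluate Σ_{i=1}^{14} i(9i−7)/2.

4200

Σ i(9i−7)/2 = (9Σi² − 7Σi) / 2 over i = 1..14.
Σi = 105 and Σi² = 1015.
(9·1015 − 7·105) / 2 = 8400/2 = 4200.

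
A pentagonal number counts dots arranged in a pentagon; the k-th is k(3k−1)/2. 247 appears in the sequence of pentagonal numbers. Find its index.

Set n(3n−1)/2 = 247, giving 3n² − n − 494 = 0.
The discriminant is 1 + 24·247 = 5929, and √5929 = 77.
So n = (1 + 77) / 6 = 78/6 = 13.
Check: 13·(3·13 − 1)/2 = 247. ✓

13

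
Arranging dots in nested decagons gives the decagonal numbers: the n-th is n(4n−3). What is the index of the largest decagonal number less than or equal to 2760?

26

Solve n(4n−3) ≤ 2760 for integer n.
n = 26 gives 2626 ≤ 2760, while n = 27 gives 2835 > 2760; so the answer is index 26.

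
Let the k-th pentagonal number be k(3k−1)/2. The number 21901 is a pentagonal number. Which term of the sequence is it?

Set n(3n−1)/2 = 21901, giving 3n² − n − 43802 = 0.
The discriminant is 1 + 24·21901 = 525625, and √525625 = 725.
So n = (1 + 725) / 6 = 726/6 = 121.
Check: 121·(3·121 − 1)/2 = 21901. ✓

121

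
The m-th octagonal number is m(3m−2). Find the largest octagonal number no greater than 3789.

3605

Solve n(3n−2) ≤ 3789 for integer n.
n = 35 gives 3605 ≤ 3789, while n = 36 gives 3816 > 3789; so the answer is 3605.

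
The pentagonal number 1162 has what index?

Set n(3n−1)/2 = 1162, giving 3n² − n − 2324 = 0.
So n = (1 + 167) / 6 = 168/6 = 28.
Check: 28·(3·28 − 1)/2 = 1162. ✓

28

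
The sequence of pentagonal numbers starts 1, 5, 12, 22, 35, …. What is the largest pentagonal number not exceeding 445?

Solve n(3n−1)/2 ≤ 445 for integer n.
n = 17 gives 425 ≤ 445, while n = 18 gives 477 > 445; so the answer is 425.

425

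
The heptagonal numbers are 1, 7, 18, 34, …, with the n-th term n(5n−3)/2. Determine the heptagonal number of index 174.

174·(5·174 − 3)/2 = 174·867/2 = 75429.

75429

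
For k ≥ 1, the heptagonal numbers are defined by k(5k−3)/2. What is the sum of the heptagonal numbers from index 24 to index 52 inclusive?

108112

Σ i(5i−3)/2 = (5Σi² − 3Σi) / 2 over i = 24..52.
Σi = 1378 − 276 = 1102 and Σi² = 48230 − 4324 = 43906.
(5·43906 − 3·1102) / 2 = 216224/2 = 108112.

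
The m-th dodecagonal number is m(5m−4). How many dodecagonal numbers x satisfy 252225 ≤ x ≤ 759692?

166

The n-th dodecagonal number is n(5n−4).
Smallest index with value ≥ 252225: n = 225 (giving 252225).
Largest index with value ≤ 759692: n = 390 (giving 758940).
Indices 225 through 390: 166 terms.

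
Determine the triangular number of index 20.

210

20·21/2 = 420/2 = 210.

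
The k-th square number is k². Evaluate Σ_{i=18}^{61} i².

Σ_{i=18}^{61} i² = 77531 − 1785 = 75746.

75746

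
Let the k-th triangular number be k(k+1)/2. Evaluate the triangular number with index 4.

The 4th triangular number is n(n+1)/2 with n = 4.
4·5/2 = 20/2 = 10.

10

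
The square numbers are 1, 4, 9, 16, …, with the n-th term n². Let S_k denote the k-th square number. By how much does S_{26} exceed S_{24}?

26² = 676 and 24² = 576.
Difference: 676 − 576 = 100.

100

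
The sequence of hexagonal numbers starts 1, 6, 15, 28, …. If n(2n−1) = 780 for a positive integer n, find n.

20

Set n(2n−1) = 780, giving 2n² − n − 780 = 0.
The discriminant is 1 + 8·780 = 6241, and √6241 = 79.
So n = (1 + 79) / 4 = 80/4 = 20.
Check: 20·(2·20 − 1) = 780. ✓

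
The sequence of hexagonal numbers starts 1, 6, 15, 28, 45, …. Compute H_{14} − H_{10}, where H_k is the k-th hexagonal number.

14·(2·14 − 1) = 378 and 10·(2·10 − 1) = 190.
Difference: 378 − 190 = 188.

188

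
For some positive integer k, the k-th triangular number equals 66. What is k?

Set n(n+1)/2 = 66, giving n² + n − 132 = 0.
The discriminant is 1 + 8·66 = 529, and √529 = 23.
So n = (-1 + 23) / 2 = 22/2 = 11.

11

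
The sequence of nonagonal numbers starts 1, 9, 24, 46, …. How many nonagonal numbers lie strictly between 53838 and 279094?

158

The n-th nonagonal number is n(7n−5)/2.
Smallest index with value > 53838: n = 125 (giving 54375).
Largest index with value < 279094: n = 282 (giving 277629).
Indices 125 through 282: 158 terms.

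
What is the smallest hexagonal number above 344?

378

Solve n(2n−1) > 344 for integer n.
The largest n with value ≤ 344 is 13 (since 325 ≤ 344 < 378), so the first above is n = 14, value 378.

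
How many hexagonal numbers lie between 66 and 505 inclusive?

11

The n-th hexagonal number is n(2n−1).
Smallest index with value ≥ 66: n = 6 (giving 66).
Largest index with value ≤ 505: n = 16 (giving 496).
Indices 6 through 16: 11 terms.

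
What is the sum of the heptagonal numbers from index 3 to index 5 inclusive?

Σ i(5i−3)/2 = (5Σi² − 3Σi) / 2 over i = 3..5.
Σi = 15 − 3 = 12 and Σi² = 55 − 5 = 50.
(5·50 − 3·12) / 2 = 214/2 = 107.

107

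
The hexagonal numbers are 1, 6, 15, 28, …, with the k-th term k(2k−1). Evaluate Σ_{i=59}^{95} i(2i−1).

444333

Σ i(2i−1) = 2Σi² − Σi over i = 59..95.
Σi = 4560 − 1711 = 2849 and Σi² = 290320 − 66729 = 223591.
2·223591 − 1·2849 = 444333.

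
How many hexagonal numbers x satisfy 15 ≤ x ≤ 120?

6

The n-th hexagonal number is n(2n−1).
Smallest index with value ≥ 15: n = 3 (giving 15).
Largest index with value ≤ 120: n = 8 (giving 120).
Indices 3 through 8: 6 terms.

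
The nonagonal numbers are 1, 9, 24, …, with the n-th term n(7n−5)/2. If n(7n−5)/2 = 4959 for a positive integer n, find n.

Set n(7n−5)/2 = 4959, giving 7n² − 5n − 9918 = 0.
The discriminant is 25 + 56·4959 = 277729, and √277729 = 527.
So n = (5 + 527) / 14 = 532/14 = 38.
Check: 38·(7·38 − 5)/2 = 4959. ✓

38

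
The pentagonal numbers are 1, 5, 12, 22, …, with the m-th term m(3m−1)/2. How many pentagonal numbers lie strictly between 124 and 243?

The n-th pentagonal number is n(3n−1)/2.
Smallest index with value > 124: n = 10 (giving 145).
Largest index with value < 243: n = 12 (giving 210).
Indices 10 through 12: 3 terms.

3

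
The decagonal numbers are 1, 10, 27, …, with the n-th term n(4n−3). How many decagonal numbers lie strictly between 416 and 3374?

The n-th decagonal number is n(4n−3).
Smallest index with value > 416: n = 11 (giving 451).
Largest index with value < 3374: n = 29 (giving 3277).
Indices 11 through 29: 19 terms.

19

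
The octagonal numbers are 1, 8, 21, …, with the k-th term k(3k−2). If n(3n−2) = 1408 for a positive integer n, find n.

Set n(3n−2) = 1408, giving 3n² − 2n − 1408 = 0.
So n = (2 + 130) / 6 = 132/6 = 22.
Check: 22·(3·22 − 2) = 1408. ✓

22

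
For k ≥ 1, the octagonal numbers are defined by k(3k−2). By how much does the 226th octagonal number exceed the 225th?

1351

Consecutive octagonal numbers differ by 6n − 5: here 6·226 − 5 = 1351.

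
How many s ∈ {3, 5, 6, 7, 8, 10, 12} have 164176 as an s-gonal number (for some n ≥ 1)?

1

s = 3: P(3, 572) = 163878 and P(3, 573) = 164451; 164176 is not s-gonal.
s = 5: P(5, 331) = 164176. ✓
s = 6: P(6, 286) = 163306 and P(6, 287) = 164451; 164176 is not s-gonal.
s = 7: P(7, 256) = 163456 and P(7, 257) = 164737; 164176 is not s-gonal.
s = 8: P(8, 234) = 163800 and P(8, 235) = 165205; 164176 is not s-gonal.
s = 10: P(10, 202) = 162610 and P(10, 203) = 164227; 164176 is not s-gonal.
s = 12: P(12, 181) = 163081 and P(12, 182) = 164892; 164176 is not s-gonal.
Hits: s ∈ {5} → 1.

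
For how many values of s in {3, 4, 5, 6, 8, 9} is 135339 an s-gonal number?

s = 3: P(3, 519) = 134940 and P(3, 520) = 135460; 135339 is not s-gonal.
s = 4: P(4, 367) = 134689 and P(4, 368) = 135424; 135339 is not s-gonal.
s = 5: P(5, 300) = 134850 and P(5, 301) = 135751; 135339 is not s-gonal.
s = 6: P(6, 260) = 134940 and P(6, 261) = 135981; 135339 is not s-gonal.
s = 8: P(8, 212) = 134408 and P(8, 213) = 135681; 135339 is not s-gonal.
s = 9: P(9, 197) = 135339. ✓
Hits: s ∈ {9} → 1.

1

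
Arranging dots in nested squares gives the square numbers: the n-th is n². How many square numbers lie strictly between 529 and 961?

The n-th square number is n².
Smallest index with value > 529: n = 24 (giving 576).
Largest index with value < 961: n = 30 (giving 900).
Indices 24 through 30: 7 terms.

7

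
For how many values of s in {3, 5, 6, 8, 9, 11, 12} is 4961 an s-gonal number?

s = 3: P(3, 99) = 4950 and P(3, 100) = 5050; 4961 is not s-gonal.
s = 5: P(5, 57) = 4845 and P(5, 58) = 5017; 4961 is not s-gonal.
s = 6: P(6, 50) = 4950 and P(6, 51) = 5151; 4961 is not s-gonal.
s = 8: P(8, 41) = 4961. ✓
s = 9: P(9, 38) = 4959 and P(9, 39) = 5226; 4961 is not s-gonal.
s = 11: P(11, 33) = 4785 and P(11, 34) = 5083; 4961 is not s-gonal.
s = 12: P(12, 31) = 4681 and P(12, 32) = 4992; 4961 is not s-gonal.
Hits: s ∈ {8} → 1.

1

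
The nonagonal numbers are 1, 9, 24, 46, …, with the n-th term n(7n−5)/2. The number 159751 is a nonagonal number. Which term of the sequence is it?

214

Set n(7n−5)/2 = 159751, giving 7n² − 5n − 319502 = 0.
So n = (5 + 2991) / 14 = 2996/14 = 214.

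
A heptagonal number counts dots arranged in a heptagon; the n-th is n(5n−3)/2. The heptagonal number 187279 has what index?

Set n(5n−3)/2 = 187279, giving 5n² − 3n − 374558 = 0.
So n = (3 + 2737) / 10 = 2740/10 = 274.

274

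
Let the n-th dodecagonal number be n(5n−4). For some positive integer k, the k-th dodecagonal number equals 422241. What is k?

Set n(5n−4) = 422241, giving 5n² − 4n − 422241 = 0.
The discriminant is 16 + 20·422241 = 8444836, and √8444836 = 2906.
So n = (4 + 2906) / 10 = 2910/10 = 291.

291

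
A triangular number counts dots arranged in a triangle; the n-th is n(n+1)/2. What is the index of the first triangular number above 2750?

74

Solve n(n+1)/2 > 2750 for integer n.
The largest n with value ≤ 2750 is 73 (since 2701 ≤ 2750 < 2775), so the first above is n = 74, value 2775.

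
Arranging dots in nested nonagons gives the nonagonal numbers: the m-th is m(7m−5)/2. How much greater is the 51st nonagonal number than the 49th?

695

51·(7·51 − 5)/2 = 8976 and 49·(7·49 − 5)/2 = 8281.
Difference: 8976 − 8281 = 695.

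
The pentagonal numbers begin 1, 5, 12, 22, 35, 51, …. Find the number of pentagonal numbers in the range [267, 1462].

18

The n-th pentagonal number is n(3n−1)/2.
Smallest index with value ≥ 267: n = 14 (giving 287).
Largest index with value ≤ 1462: n = 31 (giving 1426).
Indices 14 through 31: 18 terms.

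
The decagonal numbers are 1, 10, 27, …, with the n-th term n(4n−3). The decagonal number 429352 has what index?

328

Set n(4n−3) = 429352, giving 4n² − 3n − 429352 = 0.
The discriminant is 9 + 16·429352 = 6869641, and √6869641 = 2621.
So n = (3 + 2621) / 8 = 2624/8 = 328.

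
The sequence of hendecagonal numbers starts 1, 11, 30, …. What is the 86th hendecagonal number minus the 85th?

Consecutive hendecagonal numbers differ by 9n − 8: here 9·86 − 8 = 766.

766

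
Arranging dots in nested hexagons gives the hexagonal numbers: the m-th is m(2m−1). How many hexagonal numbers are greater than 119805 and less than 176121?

The n-th hexagonal number is n(2n−1).
Smallest index with value > 119805: n = 246 (giving 120786).
Largest index with value < 176121: n = 296 (giving 174936).
Indices 246 through 296: 51 terms.

51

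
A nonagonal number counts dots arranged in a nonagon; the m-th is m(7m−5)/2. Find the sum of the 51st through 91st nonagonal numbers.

736196

Σ i(7i−5)/2 = (7Σi² − 5Σi) / 2 over i = 51..91.
Σi = 4186 − 1275 = 2911 and Σi² = 255346 − 42925 = 212421.
(7·212421 − 5·2911) / 2 = 1472392/2 = 736196.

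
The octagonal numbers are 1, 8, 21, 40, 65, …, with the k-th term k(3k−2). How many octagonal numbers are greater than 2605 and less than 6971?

19

The n-th octagonal number is n(3n−2).
Smallest index with value > 2605: n = 30 (giving 2640).
Largest index with value < 6971: n = 48 (giving 6816).
Indices 30 through 48: 19 terms.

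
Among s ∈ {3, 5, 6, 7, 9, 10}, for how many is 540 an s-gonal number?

s = 3: P(3, 32) = 528 and P(3, 33) = 561; 540 is not s-gonal.
s = 5: P(5, 19) = 532 and P(5, 20) = 590; 540 is not s-gonal.
s = 6: P(6, 16) = 496 and P(6, 17) = 561; 540 is not s-gonal.
s = 7: P(7, 15) = 540. ✓
s = 9: P(9, 12) = 474 and P(9, 13) = 559; 540 is not s-gonal.
s = 10: P(10, 12) = 540. ✓
Hits: s ∈ {7, 10} → 2.

2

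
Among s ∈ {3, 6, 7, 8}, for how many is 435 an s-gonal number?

s = 3: P(3, 29) = 435. ✓
s = 6: P(6, 15) = 435. ✓
s = 7: P(7, 13) = 403 and P(7, 14) = 469; 435 is not s-gonal.
s = 8: P(8, 12) = 408 and P(8, 13) = 481; 435 is not s-gonal.
Hits: s ∈ {3, 6} → 2.

2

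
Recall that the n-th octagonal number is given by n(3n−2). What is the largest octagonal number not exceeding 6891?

6816

Solve n(3n−2) ≤ 6891 for integer n.
n = 48 gives 6816 ≤ 6891, while n = 49 gives 7105 > 6891; so the answer is 6816.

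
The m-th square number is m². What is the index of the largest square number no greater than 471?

21

Solve n² ≤ 471 for integer n.
n = 21 gives 441 ≤ 471, while n = 22 gives 484 > 471; so the answer is index 21.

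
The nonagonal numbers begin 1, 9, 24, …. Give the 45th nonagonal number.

The 45th nonagonal number is n(7n−5)/2 with n = 45.
45·(7·45 − 5)/2 = 45·310/2 = 45·155 = 6975.

6975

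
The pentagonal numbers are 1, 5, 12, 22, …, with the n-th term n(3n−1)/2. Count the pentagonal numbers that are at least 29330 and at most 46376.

37

The n-th pentagonal number is n(3n−1)/2.
Smallest index with value ≥ 29330: n = 140 (giving 29330).
Largest index with value ≤ 46376: n = 176 (giving 46376).
Indices 140 through 176: 37 terms.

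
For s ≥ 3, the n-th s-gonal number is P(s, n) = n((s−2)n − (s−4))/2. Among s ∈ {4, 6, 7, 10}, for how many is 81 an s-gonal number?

2

s = 4: P(4, 9) = 81. ✓
s = 6: P(6, 6) = 66 and P(6, 7) = 91; 81 is not s-gonal.
s = 7: P(7, 6) = 81. ✓
s = 10: P(10, 4) = 52 and P(10, 5) = 85; 81 is not s-gonal.
Hits: s ∈ {4, 7} → 2.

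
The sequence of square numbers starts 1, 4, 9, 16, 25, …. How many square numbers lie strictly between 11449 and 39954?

The n-th square number is n².
Smallest index with value > 11449: n = 108 (giving 11664).
Largest index with value < 39954: n = 199 (giving 39601).
Indices 108 through 199: 92 terms.

92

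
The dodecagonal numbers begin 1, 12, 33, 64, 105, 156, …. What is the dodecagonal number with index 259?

The 259th dodecagonal number is n(5n−4) with n = 259.
259·(5·259 − 4) = 259·1291 = 334369.

334369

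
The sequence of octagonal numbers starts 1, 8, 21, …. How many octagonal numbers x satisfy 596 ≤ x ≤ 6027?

31

The n-th octagonal number is n(3n−2).
Smallest index with value ≥ 596: n = 15 (giving 645).
Largest index with value ≤ 6027: n = 45 (giving 5985).
Indices 15 through 45: 31 terms.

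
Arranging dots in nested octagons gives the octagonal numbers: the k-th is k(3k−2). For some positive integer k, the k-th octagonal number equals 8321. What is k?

53

Set n(3n−2) = 8321, giving 3n² − 2n − 8321 = 0.
The discriminant is 4 + 12·8321 = 99856, and √99856 = 316.
So n = (2 + 316) / 6 = 318/6 = 53.
Check: 53·(3·53 − 2) = 8321. ✓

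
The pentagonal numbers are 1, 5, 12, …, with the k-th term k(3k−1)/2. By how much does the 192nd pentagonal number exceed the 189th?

1713

192·(3·192 − 1)/2 = 55200 and 189·(3·189 − 1)/2 = 53487.
Difference: 55200 − 53487 = 1713.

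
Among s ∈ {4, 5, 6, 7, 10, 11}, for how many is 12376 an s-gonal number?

s = 4: P(4, 111) = 12321 and P(4, 112) = 12544; 12376 is not s-gonal.
s = 5: P(5, 91) = 12376. ✓
s = 6: P(6, 78) = 12090 and P(6, 79) = 12403; 12376 is not s-gonal.
s = 7: P(7, 70) = 12145 and P(7, 71) = 12496; 12376 is not s-gonal.
s = 10: P(10, 56) = 12376. ✓
s = 11: P(11, 52) = 11986 and P(11, 53) = 12455; 12376 is not s-gonal.
Hits: s ∈ {5, 10} → 2.

2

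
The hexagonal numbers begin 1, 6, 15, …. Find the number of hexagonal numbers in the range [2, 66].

The n-th hexagonal number is n(2n−1).
Smallest index with value ≥ 2: n = 2 (giving 6).
Largest index with value ≤ 66: n = 6 (giving 66).
Indices 2 through 6: 5 terms.

5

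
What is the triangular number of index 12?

78

The 12th triangular number is n(n+1)/2 with n = 12.
12·13/2 = 156/2 = 78.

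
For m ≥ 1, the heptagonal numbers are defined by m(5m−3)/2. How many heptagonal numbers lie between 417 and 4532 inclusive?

29

The n-th heptagonal number is n(5n−3)/2.
Smallest index with value ≥ 417: n = 14 (giving 469).
Largest index with value ≤ 4532: n = 42 (giving 4347).
Indices 14 through 42: 29 terms.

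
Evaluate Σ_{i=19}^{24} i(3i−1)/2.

Σ i(3i−1)/2 = (3Σi² − Σi) / 2 over i = 19..24.
Σi = 300 − 171 = 129 and Σi² = 4900 − 2109 = 2791.
(3·2791 − 1·129) / 2 = 8244/2 = 4122.

4122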